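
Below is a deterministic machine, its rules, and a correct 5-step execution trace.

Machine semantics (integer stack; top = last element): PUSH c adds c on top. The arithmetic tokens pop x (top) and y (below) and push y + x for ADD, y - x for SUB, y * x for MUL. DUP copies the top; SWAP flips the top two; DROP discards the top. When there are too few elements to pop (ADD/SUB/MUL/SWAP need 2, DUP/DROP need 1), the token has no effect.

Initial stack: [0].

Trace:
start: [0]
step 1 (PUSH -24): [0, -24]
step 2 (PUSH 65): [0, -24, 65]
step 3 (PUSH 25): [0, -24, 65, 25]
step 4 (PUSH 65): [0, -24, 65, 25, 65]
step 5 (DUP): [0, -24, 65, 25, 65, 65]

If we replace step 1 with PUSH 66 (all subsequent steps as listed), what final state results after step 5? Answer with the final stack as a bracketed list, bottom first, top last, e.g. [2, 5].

[0, 66, 65, 25, 65, 65]

(re-executing from step 1 with the substitution; state before step 1: [0])
step 1 (PUSH 66): [0, 66]
step 2 (PUSH 65): [0, 66, 65]
step 3 (PUSH 25): [0, 66, 65, 25]
step 4 (PUSH 65): [0, 66, 65, 25, 65]
step 5 (DUP): [0, 66, 65, 25, 65, 65]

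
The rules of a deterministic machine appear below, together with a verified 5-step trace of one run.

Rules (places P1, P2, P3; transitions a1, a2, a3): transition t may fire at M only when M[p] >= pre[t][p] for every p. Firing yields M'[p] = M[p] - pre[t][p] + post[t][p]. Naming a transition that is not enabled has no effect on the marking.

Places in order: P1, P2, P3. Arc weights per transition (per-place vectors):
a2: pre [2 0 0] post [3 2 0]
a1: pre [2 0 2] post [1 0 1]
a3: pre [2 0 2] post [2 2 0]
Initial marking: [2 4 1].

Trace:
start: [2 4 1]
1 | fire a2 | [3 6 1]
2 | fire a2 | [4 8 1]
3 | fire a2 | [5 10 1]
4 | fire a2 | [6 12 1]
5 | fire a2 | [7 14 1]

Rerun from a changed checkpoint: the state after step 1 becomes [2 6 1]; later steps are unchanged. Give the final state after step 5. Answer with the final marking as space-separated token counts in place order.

state after step 1 := [2 6 1]
2 | fire a2 | [3 8 1]
3 | fire a2 | [4 10 1]
4 | fire a2 | [5 12 1]
5 | fire a2 | [6 14 1]

6 14 1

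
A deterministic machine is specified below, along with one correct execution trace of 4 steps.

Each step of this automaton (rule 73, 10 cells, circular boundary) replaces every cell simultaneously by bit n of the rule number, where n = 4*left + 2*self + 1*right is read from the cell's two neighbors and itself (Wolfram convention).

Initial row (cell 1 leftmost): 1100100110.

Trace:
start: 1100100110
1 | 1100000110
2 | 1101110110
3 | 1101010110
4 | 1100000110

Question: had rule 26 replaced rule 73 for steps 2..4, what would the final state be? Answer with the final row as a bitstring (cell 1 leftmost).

1010010010

(re-executing steps 2..4 under rule 26; state before step 2: 1100000110)
2 | 1010001100
3 | 0001011011
4 | 1010010010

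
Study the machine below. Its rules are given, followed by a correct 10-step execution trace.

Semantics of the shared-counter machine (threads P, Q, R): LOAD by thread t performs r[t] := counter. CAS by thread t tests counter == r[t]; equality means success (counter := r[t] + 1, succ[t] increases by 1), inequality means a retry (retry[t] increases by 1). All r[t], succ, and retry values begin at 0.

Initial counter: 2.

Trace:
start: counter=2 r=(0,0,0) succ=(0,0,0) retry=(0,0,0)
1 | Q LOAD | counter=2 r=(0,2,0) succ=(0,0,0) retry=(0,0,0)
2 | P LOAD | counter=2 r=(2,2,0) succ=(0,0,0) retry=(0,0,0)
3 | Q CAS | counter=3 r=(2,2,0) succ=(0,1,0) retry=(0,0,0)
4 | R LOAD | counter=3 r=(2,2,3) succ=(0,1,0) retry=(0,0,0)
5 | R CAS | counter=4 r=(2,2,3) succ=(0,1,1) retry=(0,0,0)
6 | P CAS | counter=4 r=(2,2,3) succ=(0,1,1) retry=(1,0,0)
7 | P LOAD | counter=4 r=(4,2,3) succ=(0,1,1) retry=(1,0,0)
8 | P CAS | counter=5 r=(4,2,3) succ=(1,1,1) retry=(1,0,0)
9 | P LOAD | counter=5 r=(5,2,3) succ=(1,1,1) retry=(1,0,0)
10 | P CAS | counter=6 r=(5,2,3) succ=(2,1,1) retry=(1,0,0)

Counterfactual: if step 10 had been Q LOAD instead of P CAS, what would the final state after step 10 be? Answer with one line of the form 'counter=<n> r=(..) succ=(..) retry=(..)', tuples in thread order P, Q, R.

(re-executing from step 10 with the substitution; state before step 10: counter=5 r=(5,2,3) succ=(1,1,1) retry=(1,0,0))
10 | Q LOAD | counter=5 r=(5,5,3) succ=(1,1,1) retry=(1,0,0)

counter=5 r=(5,5,3) succ=(1,1,1) retry=(1,0,0)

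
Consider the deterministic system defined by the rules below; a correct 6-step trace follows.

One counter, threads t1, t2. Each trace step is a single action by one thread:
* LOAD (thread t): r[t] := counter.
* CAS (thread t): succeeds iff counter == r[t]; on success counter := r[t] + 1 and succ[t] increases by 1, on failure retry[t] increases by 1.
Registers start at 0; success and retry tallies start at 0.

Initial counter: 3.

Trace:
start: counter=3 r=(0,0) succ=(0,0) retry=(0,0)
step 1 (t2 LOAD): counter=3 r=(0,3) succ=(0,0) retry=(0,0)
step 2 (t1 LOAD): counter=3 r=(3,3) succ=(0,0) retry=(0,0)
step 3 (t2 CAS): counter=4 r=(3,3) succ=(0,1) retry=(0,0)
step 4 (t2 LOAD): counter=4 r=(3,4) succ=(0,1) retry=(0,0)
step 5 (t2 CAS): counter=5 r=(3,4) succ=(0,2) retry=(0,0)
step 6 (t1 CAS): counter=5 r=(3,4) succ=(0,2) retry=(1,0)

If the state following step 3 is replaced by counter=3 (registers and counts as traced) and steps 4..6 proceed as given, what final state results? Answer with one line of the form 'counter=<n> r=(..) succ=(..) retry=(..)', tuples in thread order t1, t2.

state after step 3 := counter=3 r=(3,3) succ=(0,1) retry=(0,0)
step 4 (t2 LOAD): counter=3 r=(3,3) succ=(0,1) retry=(0,0)
step 5 (t2 CAS): counter=4 r=(3,3) succ=(0,2) retry=(0,0)
step 6 (t1 CAS): counter=4 r=(3,3) succ=(0,2) retry=(1,0)

counter=4 r=(3,3) succ=(0,2) retry=(1,0)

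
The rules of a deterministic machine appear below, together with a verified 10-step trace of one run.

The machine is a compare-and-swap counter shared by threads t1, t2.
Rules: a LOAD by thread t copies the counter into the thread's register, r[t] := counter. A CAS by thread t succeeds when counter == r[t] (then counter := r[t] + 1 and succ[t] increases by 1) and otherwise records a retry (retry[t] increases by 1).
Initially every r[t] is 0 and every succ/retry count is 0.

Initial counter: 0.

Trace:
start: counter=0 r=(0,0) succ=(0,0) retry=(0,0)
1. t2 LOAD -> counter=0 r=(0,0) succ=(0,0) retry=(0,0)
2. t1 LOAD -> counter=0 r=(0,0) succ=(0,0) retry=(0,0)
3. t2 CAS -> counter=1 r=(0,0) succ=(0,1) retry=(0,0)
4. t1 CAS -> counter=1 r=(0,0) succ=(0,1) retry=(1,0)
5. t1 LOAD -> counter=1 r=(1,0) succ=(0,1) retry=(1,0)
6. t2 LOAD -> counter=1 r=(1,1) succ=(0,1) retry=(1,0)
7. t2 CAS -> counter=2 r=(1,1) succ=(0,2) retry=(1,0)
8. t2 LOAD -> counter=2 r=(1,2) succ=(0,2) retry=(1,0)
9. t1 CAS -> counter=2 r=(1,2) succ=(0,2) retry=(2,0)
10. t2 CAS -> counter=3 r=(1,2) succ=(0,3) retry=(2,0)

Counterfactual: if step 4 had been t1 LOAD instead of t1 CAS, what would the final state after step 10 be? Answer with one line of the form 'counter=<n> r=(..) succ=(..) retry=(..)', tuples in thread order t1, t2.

(re-executing from step 4 with the substitution; state before step 4: counter=1 r=(0,0) succ=(0,1) retry=(0,0))
4. t1 LOAD -> counter=1 r=(1,0) succ=(0,1) retry=(0,0)
5. t1 LOAD -> counter=1 r=(1,0) succ=(0,1) retry=(0,0)
6. t2 LOAD -> counter=1 r=(1,1) succ=(0,1) retry=(0,0)
7. t2 CAS -> counter=2 r=(1,1) succ=(0,2) retry=(0,0)
8. t2 LOAD -> counter=2 r=(1,2) succ=(0,2) retry=(0,0)
9. t1 CAS -> counter=2 r=(1,2) succ=(0,2) retry=(1,0)
10. t2 CAS -> counter=3 r=(1,2) succ=(0,3) retry=(1,0)

counter=3 r=(1,2) succ=(0,3) retry=(1,0)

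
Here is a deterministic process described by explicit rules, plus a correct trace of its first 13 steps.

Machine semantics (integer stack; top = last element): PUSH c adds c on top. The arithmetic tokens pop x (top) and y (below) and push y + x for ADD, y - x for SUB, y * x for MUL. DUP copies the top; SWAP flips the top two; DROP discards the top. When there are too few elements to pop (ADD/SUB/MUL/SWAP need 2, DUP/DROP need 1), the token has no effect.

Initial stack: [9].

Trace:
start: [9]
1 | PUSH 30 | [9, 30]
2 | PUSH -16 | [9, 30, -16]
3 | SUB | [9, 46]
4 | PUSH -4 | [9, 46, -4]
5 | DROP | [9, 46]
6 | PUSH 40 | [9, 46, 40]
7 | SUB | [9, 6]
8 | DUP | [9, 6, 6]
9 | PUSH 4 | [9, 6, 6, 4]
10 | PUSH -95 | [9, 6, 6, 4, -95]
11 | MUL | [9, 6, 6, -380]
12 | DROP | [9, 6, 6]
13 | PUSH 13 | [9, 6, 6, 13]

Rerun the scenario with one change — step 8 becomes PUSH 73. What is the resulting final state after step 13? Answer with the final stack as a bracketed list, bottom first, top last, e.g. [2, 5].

(re-executing from step 8 with the substitution; state before step 8: [9, 6])
8 | PUSH 73 | [9, 6, 73]
9 | PUSH 4 | [9, 6, 73, 4]
10 | PUSH -95 | [9, 6, 73, 4, -95]
11 | MUL | [9, 6, 73, -380]
12 | DROP | [9, 6, 73]
13 | PUSH 13 | [9, 6, 73, 13]

[9, 6, 73, 13]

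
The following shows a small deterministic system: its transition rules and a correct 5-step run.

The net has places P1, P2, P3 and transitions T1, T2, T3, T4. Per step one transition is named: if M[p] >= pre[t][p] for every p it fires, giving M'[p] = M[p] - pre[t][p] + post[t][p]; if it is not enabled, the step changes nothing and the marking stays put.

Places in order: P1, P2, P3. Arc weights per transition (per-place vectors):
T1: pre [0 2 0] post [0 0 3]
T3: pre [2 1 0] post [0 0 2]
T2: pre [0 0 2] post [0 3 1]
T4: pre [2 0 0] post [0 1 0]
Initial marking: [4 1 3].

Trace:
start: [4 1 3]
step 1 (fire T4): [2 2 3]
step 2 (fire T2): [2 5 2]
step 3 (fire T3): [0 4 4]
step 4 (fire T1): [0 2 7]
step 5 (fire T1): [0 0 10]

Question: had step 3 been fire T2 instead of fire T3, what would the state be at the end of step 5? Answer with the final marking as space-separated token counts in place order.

(re-executing from step 3 with the substitution; state before step 3: [2 5 2])
step 3 (fire T2): [2 8 1]
step 4 (fire T1): [2 6 4]
step 5 (fire T1): [2 4 7]

2 4 7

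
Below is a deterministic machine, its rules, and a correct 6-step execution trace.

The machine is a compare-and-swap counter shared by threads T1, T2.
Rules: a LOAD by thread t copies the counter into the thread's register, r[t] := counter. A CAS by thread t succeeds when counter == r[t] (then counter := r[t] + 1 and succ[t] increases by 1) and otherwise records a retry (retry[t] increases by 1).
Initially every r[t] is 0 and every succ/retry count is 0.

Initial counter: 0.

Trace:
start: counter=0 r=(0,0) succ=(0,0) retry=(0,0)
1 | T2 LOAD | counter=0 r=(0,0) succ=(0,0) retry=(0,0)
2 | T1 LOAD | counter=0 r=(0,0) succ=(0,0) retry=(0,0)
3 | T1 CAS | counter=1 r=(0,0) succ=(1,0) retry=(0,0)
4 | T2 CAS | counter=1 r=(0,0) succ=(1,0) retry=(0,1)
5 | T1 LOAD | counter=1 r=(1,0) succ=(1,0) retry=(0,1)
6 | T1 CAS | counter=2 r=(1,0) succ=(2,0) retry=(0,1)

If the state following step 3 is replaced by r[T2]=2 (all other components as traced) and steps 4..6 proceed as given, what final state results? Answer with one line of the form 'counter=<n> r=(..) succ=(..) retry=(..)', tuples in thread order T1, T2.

counter=2 r=(1,2) succ=(2,0) retry=(0,1)

state after step 3 := counter=1 r=(0,2) succ=(1,0) retry=(0,0)
4 | T2 CAS | counter=1 r=(0,2) succ=(1,0) retry=(0,1)
5 | T1 LOAD | counter=1 r=(1,2) succ=(1,0) retry=(0,1)
6 | T1 CAS | counter=2 r=(1,2) succ=(2,0) retry=(0,1)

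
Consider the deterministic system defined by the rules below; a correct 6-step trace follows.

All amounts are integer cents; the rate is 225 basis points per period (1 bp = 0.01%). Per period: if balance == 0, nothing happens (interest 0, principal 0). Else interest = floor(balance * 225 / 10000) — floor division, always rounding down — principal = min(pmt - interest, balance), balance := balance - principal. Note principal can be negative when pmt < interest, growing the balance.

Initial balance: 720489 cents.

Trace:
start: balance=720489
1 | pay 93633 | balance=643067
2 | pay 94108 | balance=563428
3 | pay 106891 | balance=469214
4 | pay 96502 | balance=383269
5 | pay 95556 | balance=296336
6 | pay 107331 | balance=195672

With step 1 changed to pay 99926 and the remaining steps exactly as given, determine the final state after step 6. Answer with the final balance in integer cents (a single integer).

188638

(re-executing from step 1 with the substitution; state before step 1: balance=720489)
1 | pay 99926 | balance=636774
2 | pay 94108 | balance=556993
3 | pay 106891 | balance=462634
4 | pay 96502 | balance=376541
5 | pay 95556 | balance=289457
6 | pay 107331 | balance=188638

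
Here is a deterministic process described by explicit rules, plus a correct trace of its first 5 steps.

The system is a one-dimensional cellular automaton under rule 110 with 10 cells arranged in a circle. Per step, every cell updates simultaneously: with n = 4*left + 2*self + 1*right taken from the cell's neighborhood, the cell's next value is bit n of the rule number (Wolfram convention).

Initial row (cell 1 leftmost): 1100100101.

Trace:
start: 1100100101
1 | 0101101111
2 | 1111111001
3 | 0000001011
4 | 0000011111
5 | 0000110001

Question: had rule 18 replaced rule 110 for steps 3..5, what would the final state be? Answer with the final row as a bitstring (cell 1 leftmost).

1000010110

(re-executing steps 3..5 under rule 18; state before step 3: 1111111001)
3 | 0000000110
4 | 0000001001
5 | 1000010110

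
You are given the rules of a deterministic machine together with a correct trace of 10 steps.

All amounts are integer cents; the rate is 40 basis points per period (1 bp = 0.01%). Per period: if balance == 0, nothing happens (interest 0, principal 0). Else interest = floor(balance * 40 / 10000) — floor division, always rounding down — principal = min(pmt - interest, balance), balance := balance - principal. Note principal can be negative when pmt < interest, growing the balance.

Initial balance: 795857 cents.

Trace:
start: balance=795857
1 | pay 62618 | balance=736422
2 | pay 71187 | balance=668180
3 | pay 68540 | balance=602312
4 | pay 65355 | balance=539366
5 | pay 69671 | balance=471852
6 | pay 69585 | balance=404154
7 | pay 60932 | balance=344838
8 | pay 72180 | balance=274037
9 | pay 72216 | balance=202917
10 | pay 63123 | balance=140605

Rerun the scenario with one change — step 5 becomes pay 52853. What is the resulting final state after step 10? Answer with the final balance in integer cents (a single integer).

157763

(re-executing from step 5 with the substitution; state before step 5: balance=539366)
5 | pay 52853 | balance=488670
6 | pay 69585 | balance=421039
7 | pay 60932 | balance=361791
8 | pay 72180 | balance=291058
9 | pay 72216 | balance=220006
10 | pay 63123 | balance=157763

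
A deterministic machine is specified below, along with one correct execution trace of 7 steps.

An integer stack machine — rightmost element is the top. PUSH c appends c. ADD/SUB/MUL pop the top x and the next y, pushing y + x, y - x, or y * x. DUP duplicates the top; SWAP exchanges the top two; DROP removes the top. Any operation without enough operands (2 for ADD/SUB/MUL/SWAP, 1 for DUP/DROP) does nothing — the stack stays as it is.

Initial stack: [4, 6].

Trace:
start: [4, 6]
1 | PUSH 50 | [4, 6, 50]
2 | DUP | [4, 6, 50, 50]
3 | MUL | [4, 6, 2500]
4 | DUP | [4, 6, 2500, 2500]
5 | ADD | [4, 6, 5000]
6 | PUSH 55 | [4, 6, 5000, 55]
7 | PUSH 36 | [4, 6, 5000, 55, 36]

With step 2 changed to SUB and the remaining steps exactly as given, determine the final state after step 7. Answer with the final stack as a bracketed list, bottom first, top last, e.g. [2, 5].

[-352, 55, 36]

(re-executing from step 2 with the substitution; state before step 2: [4, 6, 50])
2 | SUB | [4, -44]
3 | MUL | [-176]
4 | DUP | [-176, -176]
5 | ADD | [-352]
6 | PUSH 55 | [-352, 55]
7 | PUSH 36 | [-352, 55, 36]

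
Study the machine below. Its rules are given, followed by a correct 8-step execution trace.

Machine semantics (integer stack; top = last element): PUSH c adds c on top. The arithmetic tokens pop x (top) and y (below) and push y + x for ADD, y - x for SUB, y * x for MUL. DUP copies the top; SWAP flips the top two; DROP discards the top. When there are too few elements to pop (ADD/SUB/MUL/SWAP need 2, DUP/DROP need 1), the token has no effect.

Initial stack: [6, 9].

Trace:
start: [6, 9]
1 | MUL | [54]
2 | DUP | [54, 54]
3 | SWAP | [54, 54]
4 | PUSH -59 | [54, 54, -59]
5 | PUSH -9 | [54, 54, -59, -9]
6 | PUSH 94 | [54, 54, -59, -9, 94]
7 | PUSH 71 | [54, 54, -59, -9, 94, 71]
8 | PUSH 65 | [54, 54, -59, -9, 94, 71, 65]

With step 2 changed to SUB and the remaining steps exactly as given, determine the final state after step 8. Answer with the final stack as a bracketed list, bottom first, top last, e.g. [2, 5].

[54, -59, -9, 94, 71, 65]

(re-executing from step 2 with the substitution; state before step 2: [54])
2 | SUB | [54]
3 | SWAP | [54]
4 | PUSH -59 | [54, -59]
5 | PUSH -9 | [54, -59, -9]
6 | PUSH 94 | [54, -59, -9, 94]
7 | PUSH 71 | [54, -59, -9, 94, 71]
8 | PUSH 65 | [54, -59, -9, 94, 71, 65]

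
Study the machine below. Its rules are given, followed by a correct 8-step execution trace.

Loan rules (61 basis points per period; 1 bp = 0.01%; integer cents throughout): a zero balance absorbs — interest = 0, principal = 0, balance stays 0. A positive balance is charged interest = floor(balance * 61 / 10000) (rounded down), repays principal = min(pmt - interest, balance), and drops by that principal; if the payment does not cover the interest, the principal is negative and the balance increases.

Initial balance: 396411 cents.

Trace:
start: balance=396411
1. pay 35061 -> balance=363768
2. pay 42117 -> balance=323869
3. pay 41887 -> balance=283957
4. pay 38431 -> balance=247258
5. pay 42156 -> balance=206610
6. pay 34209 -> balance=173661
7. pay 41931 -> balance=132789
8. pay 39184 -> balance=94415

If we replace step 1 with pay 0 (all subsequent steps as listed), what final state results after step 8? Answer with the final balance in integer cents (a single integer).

(re-executing from step 1 with the substitution; state before step 1: balance=396411)
1. pay 0 -> balance=398829
2. pay 42117 -> balance=359144
3. pay 41887 -> balance=319447
4. pay 38431 -> balance=282964
5. pay 42156 -> balance=242534
6. pay 34209 -> balance=209804
7. pay 41931 -> balance=169152
8. pay 39184 -> balance=130999

130999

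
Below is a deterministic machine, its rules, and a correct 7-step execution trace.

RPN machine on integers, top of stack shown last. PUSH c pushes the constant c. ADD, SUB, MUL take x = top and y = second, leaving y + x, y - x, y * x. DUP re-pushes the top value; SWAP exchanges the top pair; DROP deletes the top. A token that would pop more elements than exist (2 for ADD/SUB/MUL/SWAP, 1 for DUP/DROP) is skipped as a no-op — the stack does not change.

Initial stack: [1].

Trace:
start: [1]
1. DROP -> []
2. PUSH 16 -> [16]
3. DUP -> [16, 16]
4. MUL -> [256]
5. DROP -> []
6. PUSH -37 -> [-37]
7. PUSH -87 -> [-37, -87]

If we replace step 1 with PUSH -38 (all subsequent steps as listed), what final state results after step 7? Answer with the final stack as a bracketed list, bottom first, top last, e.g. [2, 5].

[1, -38, -37, -87]

(re-executing from step 1 with the substitution; state before step 1: [1])
1. PUSH -38 -> [1, -38]
2. PUSH 16 -> [1, -38, 16]
3. DUP -> [1, -38, 16, 16]
4. MUL -> [1, -38, 256]
5. DROP -> [1, -38]
6. PUSH -37 -> [1, -38, -37]
7. PUSH -87 -> [1, -38, -37, -87]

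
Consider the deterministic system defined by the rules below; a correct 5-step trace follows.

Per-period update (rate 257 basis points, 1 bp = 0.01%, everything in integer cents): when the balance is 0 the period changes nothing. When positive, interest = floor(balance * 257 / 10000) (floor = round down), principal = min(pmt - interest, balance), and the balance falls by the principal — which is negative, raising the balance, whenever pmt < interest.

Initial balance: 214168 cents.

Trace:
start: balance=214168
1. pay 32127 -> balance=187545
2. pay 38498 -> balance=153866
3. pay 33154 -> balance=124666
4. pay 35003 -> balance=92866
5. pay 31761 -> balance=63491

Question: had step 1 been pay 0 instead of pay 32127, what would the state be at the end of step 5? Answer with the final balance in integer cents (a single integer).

(re-executing from step 1 with the substitution; state before step 1: balance=214168)
1. pay 0 -> balance=219672
2. pay 38498 -> balance=186819
3. pay 33154 -> balance=158466
4. pay 35003 -> balance=127535
5. pay 31761 -> balance=99051

99051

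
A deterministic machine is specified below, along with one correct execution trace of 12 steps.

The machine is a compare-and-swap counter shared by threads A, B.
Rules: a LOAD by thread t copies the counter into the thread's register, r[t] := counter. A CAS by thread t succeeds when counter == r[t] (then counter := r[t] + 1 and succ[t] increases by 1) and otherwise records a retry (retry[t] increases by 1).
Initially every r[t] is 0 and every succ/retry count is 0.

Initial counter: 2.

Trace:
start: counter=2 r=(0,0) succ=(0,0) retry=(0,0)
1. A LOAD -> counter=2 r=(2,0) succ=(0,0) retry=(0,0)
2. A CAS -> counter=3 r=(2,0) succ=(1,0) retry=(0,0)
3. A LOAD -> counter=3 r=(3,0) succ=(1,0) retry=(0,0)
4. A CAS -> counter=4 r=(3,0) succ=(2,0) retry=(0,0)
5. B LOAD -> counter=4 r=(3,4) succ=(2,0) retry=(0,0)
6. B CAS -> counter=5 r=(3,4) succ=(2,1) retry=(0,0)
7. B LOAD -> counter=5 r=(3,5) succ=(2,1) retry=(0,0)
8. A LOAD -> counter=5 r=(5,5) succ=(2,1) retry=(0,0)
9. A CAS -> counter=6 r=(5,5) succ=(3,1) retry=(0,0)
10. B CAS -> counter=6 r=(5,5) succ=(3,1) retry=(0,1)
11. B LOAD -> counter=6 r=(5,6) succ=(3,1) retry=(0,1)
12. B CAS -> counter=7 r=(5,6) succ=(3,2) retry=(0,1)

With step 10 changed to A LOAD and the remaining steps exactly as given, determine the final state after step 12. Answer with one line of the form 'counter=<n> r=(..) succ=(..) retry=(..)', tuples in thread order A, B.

(re-executing from step 10 with the substitution; state before step 10: counter=6 r=(5,5) succ=(3,1) retry=(0,0))
10. A LOAD -> counter=6 r=(6,5) succ=(3,1) retry=(0,0)
11. B LOAD -> counter=6 r=(6,6) succ=(3,1) retry=(0,0)
12. B CAS -> counter=7 r=(6,6) succ=(3,2) retry=(0,0)

counter=7 r=(6,6) succ=(3,2) retry=(0,0)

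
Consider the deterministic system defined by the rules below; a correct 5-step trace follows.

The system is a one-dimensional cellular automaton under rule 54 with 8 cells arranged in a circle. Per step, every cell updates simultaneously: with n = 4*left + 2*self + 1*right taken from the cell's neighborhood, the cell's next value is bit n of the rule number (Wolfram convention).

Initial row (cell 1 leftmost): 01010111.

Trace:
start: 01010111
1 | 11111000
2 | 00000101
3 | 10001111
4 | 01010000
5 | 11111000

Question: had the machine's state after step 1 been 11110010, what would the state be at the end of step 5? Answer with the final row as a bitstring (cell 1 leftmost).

00000110

state after step 1 := 11110010
2 | 00001111
3 | 10010000
4 | 11111001
5 | 00000110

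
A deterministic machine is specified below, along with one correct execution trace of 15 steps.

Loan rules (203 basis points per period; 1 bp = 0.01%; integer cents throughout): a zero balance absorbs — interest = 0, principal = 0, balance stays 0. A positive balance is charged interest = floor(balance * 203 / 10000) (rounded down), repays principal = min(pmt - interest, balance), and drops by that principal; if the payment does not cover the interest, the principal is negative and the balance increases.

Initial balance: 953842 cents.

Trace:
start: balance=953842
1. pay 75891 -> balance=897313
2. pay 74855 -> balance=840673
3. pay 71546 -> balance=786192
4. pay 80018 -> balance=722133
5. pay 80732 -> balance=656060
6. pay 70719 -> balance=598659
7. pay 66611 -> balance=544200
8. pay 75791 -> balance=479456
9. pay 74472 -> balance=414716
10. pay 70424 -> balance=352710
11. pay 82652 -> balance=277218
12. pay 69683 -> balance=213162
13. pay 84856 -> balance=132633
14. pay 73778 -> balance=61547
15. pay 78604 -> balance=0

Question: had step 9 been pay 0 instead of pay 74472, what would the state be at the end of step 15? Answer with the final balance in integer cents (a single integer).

68206

(re-executing from step 9 with the substitution; state before step 9: balance=479456)
9. pay 0 -> balance=489188
10. pay 70424 -> balance=428694
11. pay 82652 -> balance=354744
12. pay 69683 -> balance=292262
13. pay 84856 -> balance=213338
14. pay 73778 -> balance=143890
15. pay 78604 -> balance=68206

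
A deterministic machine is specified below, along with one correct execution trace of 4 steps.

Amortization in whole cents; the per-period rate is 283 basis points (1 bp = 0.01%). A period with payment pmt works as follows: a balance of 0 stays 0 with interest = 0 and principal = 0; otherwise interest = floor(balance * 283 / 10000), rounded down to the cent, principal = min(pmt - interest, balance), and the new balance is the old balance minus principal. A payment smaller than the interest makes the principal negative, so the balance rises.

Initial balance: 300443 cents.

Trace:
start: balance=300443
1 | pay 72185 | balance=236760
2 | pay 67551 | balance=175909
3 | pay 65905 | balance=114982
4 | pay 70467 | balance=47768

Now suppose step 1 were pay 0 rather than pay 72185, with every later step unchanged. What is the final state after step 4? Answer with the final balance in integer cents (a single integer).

126257

(re-executing from step 1 with the substitution; state before step 1: balance=300443)
1 | pay 0 | balance=308945
2 | pay 67551 | balance=250137
3 | pay 65905 | balance=191310
4 | pay 70467 | balance=126257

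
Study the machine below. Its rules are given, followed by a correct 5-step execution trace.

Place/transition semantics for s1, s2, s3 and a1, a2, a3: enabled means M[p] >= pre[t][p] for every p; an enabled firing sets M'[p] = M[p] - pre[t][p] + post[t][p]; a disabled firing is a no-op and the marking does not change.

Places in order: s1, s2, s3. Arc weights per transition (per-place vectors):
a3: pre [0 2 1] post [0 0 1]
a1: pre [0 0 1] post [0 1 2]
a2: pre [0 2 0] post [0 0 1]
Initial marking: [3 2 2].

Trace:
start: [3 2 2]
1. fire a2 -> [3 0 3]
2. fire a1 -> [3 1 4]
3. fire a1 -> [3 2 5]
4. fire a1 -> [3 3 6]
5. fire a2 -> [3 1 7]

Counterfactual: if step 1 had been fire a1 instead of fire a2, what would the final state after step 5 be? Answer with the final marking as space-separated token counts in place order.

3 4 7

(re-executing from step 1 with the substitution; state before step 1: [3 2 2])
1. fire a1 -> [3 3 3]
2. fire a1 -> [3 4 4]
3. fire a1 -> [3 5 5]
4. fire a1 -> [3 6 6]
5. fire a2 -> [3 4 7]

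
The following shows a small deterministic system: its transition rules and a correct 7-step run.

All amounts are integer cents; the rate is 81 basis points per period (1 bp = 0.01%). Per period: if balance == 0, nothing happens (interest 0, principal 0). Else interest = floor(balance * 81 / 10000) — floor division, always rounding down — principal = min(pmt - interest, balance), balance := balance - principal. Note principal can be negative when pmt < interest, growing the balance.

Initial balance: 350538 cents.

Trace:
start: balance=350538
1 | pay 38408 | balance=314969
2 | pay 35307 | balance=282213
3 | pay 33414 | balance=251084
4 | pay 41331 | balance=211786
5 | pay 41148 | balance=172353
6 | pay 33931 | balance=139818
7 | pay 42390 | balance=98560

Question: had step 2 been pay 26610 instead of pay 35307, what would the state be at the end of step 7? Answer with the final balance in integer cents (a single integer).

107616

(re-executing from step 2 with the substitution; state before step 2: balance=314969)
2 | pay 26610 | balance=290910
3 | pay 33414 | balance=259852
4 | pay 41331 | balance=220625
5 | pay 41148 | balance=181264
6 | pay 33931 | balance=148801
7 | pay 42390 | balance=107616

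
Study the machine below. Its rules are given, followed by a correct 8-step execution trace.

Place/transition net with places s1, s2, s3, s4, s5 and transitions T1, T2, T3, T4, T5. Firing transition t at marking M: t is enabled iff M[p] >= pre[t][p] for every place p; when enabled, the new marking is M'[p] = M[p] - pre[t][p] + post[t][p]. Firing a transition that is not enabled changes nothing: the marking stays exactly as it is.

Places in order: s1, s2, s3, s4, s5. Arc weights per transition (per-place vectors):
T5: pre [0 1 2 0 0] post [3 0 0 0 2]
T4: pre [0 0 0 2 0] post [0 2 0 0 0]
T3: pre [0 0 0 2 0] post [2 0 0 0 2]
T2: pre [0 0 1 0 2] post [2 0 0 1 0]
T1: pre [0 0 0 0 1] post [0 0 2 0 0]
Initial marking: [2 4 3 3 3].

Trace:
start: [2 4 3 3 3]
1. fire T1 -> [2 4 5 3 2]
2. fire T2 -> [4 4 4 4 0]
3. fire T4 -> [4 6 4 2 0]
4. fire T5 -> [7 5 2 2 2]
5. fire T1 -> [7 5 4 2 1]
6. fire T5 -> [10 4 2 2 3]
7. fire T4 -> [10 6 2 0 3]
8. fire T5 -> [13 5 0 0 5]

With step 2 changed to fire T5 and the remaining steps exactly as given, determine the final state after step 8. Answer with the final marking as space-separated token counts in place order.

(re-executing from step 2 with the substitution; state before step 2: [2 4 5 3 2])
2. fire T5 -> [5 3 3 3 4]
3. fire T4 -> [5 5 3 1 4]
4. fire T5 -> [8 4 1 1 6]
5. fire T1 -> [8 4 3 1 5]
6. fire T5 -> [11 3 1 1 7]
7. fire T4 -> [11 3 1 1 7]
8. fire T5 -> [11 3 1 1 7]

11 3 1 1 7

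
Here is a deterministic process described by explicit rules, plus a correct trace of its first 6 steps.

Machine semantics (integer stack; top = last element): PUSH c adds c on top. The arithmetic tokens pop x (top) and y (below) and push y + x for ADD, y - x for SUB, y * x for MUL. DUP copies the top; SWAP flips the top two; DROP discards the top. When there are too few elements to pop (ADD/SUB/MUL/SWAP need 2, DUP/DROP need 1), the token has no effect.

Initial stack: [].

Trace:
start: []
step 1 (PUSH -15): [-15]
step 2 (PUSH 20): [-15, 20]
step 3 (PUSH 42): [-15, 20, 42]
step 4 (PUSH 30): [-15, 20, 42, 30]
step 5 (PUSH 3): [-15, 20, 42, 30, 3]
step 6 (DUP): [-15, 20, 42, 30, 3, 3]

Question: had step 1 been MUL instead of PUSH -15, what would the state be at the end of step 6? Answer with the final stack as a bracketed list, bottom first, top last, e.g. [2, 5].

[20, 42, 30, 3, 3]

(re-executing from step 1 with the substitution; state before step 1: [])
step 1 (MUL): []
step 2 (PUSH 20): [20]
step 3 (PUSH 42): [20, 42]
step 4 (PUSH 30): [20, 42, 30]
step 5 (PUSH 3): [20, 42, 30, 3]
step 6 (DUP): [20, 42, 30, 3, 3]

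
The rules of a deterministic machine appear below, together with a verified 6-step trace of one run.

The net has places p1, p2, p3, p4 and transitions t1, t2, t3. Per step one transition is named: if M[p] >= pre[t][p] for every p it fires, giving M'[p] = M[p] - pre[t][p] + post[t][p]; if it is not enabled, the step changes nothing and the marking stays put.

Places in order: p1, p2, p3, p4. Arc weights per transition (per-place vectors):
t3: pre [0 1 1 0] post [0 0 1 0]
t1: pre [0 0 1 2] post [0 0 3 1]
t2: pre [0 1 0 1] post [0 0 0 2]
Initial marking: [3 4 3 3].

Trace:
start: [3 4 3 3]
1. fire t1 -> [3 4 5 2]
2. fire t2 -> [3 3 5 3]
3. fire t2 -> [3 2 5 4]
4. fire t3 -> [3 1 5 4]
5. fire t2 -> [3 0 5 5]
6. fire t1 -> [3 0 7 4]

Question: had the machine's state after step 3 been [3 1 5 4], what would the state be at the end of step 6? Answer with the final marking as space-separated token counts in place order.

state after step 3 := [3 1 5 4]
4. fire t3 -> [3 0 5 4]
5. fire t2 -> [3 0 5 4]
6. fire t1 -> [3 0 7 3]

3 0 7 3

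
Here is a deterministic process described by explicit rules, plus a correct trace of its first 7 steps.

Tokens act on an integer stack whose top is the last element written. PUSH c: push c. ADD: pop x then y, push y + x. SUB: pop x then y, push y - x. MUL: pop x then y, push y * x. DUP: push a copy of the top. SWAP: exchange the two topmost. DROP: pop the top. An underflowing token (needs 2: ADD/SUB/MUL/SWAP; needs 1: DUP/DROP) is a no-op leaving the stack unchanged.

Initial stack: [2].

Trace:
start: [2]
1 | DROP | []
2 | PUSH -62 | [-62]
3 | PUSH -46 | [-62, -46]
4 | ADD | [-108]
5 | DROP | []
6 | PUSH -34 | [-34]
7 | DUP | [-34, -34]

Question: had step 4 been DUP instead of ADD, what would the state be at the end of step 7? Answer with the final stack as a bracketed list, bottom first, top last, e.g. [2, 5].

[-62, -46, -34, -34]

(re-executing from step 4 with the substitution; state before step 4: [-62, -46])
4 | DUP | [-62, -46, -46]
5 | DROP | [-62, -46]
6 | PUSH -34 | [-62, -46, -34]
7 | DUP | [-62, -46, -34, -34]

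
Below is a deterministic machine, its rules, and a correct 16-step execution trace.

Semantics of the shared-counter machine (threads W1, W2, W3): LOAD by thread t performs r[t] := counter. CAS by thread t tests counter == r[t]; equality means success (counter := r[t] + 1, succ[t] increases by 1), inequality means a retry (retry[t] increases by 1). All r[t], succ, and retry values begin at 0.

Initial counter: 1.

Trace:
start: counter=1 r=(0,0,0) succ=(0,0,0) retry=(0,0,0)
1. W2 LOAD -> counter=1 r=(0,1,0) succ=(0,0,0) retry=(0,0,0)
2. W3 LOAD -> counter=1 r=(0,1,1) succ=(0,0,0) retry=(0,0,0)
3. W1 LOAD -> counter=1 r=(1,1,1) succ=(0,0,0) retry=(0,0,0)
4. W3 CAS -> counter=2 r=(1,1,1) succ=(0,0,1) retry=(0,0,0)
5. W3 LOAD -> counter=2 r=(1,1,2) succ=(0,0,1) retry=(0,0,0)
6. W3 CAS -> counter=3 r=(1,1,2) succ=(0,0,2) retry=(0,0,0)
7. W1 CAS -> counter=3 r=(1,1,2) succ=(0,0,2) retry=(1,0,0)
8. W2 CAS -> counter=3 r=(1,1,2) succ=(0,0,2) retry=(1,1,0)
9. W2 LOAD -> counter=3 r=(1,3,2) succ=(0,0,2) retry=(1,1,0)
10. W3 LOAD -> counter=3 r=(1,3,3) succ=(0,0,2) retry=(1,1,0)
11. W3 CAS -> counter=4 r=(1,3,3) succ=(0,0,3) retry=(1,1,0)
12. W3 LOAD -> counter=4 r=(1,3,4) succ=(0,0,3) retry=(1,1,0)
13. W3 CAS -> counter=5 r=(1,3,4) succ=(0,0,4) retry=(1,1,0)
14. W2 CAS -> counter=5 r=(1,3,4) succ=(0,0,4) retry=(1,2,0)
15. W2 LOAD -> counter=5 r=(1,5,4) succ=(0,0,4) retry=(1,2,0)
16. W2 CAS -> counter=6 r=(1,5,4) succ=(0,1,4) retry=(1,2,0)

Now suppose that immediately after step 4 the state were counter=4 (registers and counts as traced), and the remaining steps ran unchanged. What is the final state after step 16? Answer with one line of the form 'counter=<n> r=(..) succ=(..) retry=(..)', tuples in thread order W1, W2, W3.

counter=8 r=(1,7,6) succ=(0,1,4) retry=(1,2,0)

state after step 4 := counter=4 r=(1,1,1) succ=(0,0,1) retry=(0,0,0)
5. W3 LOAD -> counter=4 r=(1,1,4) succ=(0,0,1) retry=(0,0,0)
6. W3 CAS -> counter=5 r=(1,1,4) succ=(0,0,2) retry=(0,0,0)
7. W1 CAS -> counter=5 r=(1,1,4) succ=(0,0,2) retry=(1,0,0)
8. W2 CAS -> counter=5 r=(1,1,4) succ=(0,0,2) retry=(1,1,0)
9. W2 LOAD -> counter=5 r=(1,5,4) succ=(0,0,2) retry=(1,1,0)
10. W3 LOAD -> counter=5 r=(1,5,5) succ=(0,0,2) retry=(1,1,0)
11. W3 CAS -> counter=6 r=(1,5,5) succ=(0,0,3) retry=(1,1,0)
12. W3 LOAD -> counter=6 r=(1,5,6) succ=(0,0,3) retry=(1,1,0)
13. W3 CAS -> counter=7 r=(1,5,6) succ=(0,0,4) retry=(1,1,0)
14. W2 CAS -> counter=7 r=(1,5,6) succ=(0,0,4) retry=(1,2,0)
15. W2 LOAD -> counter=7 r=(1,7,6) succ=(0,0,4) retry=(1,2,0)
16. W2 CAS -> counter=8 r=(1,7,6) succ=(0,1,4) retry=(1,2,0)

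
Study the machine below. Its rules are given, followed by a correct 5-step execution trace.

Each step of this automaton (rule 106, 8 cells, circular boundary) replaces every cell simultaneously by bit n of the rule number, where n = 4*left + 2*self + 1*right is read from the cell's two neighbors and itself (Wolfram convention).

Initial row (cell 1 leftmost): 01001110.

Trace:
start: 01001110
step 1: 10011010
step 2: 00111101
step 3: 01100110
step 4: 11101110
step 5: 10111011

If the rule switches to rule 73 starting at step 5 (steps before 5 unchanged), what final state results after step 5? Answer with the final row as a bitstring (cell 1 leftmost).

(re-executing step 5 under rule 73; state before step 5: 11101110)
step 5: 10101010

10101010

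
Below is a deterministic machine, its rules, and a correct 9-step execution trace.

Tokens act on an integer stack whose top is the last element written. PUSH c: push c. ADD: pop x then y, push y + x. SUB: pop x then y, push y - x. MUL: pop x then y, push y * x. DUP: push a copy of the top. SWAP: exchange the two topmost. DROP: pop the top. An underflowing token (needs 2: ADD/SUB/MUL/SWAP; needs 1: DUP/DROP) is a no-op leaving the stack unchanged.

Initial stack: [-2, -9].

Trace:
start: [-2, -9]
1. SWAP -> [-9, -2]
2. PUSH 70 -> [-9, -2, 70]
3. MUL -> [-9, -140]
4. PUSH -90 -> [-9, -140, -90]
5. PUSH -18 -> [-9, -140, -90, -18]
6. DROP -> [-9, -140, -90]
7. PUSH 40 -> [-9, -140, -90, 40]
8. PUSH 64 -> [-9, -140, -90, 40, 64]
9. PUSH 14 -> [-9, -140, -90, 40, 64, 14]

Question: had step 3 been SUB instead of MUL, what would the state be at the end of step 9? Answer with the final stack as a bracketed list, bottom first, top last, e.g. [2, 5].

(re-executing from step 3 with the substitution; state before step 3: [-9, -2, 70])
3. SUB -> [-9, -72]
4. PUSH -90 -> [-9, -72, -90]
5. PUSH -18 -> [-9, -72, -90, -18]
6. DROP -> [-9, -72, -90]
7. PUSH 40 -> [-9, -72, -90, 40]
8. PUSH 64 -> [-9, -72, -90, 40, 64]
9. PUSH 14 -> [-9, -72, -90, 40, 64, 14]

[-9, -72, -90, 40, 64, 14]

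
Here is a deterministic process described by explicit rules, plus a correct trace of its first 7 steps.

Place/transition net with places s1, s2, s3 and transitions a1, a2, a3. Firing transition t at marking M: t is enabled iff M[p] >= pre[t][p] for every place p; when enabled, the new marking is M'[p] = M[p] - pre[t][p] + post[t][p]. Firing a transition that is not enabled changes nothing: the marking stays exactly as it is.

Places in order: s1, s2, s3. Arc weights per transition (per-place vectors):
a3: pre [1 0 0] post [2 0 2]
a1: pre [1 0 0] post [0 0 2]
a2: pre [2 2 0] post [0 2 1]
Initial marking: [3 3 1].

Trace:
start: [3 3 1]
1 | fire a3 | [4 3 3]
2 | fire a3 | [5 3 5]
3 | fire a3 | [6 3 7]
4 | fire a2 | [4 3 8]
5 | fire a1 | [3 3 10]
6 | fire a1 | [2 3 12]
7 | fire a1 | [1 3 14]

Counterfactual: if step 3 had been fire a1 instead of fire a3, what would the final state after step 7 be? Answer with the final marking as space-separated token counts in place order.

(re-executing from step 3 with the substitution; state before step 3: [5 3 5])
3 | fire a1 | [4 3 7]
4 | fire a2 | [2 3 8]
5 | fire a1 | [1 3 10]
6 | fire a1 | [0 3 12]
7 | fire a1 | [0 3 12]

0 3 12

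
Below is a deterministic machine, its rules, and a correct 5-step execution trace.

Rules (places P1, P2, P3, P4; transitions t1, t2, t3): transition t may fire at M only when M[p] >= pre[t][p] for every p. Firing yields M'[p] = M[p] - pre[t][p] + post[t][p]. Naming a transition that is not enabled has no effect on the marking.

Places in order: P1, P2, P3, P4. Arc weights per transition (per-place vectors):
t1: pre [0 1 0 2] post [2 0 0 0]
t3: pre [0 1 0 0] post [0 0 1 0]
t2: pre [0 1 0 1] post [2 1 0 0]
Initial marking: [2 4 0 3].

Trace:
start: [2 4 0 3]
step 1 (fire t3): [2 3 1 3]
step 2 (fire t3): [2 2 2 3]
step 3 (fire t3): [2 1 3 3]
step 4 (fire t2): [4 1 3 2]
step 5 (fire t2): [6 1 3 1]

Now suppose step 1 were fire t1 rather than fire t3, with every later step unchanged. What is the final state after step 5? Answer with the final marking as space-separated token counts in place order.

(re-executing from step 1 with the substitution; state before step 1: [2 4 0 3])
step 1 (fire t1): [4 3 0 1]
step 2 (fire t3): [4 2 1 1]
step 3 (fire t3): [4 1 2 1]
step 4 (fire t2): [6 1 2 0]
step 5 (fire t2): [6 1 2 0]

6 1 2 0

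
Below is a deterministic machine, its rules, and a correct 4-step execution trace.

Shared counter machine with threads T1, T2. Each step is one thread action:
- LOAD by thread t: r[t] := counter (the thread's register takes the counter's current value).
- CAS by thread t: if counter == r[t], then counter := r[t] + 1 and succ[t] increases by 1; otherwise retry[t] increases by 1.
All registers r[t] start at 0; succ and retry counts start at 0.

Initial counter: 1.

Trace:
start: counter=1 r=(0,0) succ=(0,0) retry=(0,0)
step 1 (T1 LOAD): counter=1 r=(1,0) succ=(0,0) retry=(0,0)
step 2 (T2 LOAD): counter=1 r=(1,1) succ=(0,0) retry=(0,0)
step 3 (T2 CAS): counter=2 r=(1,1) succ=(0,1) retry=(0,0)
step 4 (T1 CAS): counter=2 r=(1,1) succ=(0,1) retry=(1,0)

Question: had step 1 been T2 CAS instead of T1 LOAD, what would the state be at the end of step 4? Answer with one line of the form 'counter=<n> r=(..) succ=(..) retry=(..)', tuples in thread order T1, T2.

(re-executing from step 1 with the substitution; state before step 1: counter=1 r=(0,0) succ=(0,0) retry=(0,0))
step 1 (T2 CAS): counter=1 r=(0,0) succ=(0,0) retry=(0,1)
step 2 (T2 LOAD): counter=1 r=(0,1) succ=(0,0) retry=(0,1)
step 3 (T2 CAS): counter=2 r=(0,1) succ=(0,1) retry=(0,1)
step 4 (T1 CAS): counter=2 r=(0,1) succ=(0,1) retry=(1,1)

counter=2 r=(0,1) succ=(0,1) retry=(1,1)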